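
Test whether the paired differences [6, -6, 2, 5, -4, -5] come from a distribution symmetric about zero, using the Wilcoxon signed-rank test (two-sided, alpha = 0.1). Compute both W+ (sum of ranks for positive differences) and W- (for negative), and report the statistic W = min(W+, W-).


Step 1: Drop any zero differences (none here) and take |d_i|.
|d| = [6, 6, 2, 5, 4, 5]
Step 2: Midrank |d_i| (ties get averaged ranks).
ranks: |6|->5.5, |6|->5.5, |2|->1, |5|->3.5, |4|->2, |5|->3.5
Step 3: Attach original signs; sum ranks with positive sign and with negative sign.
W+ = 5.5 + 1 + 3.5 = 10
W- = 5.5 + 2 + 3.5 = 11
(Check: W+ + W- = 21 should equal n(n+1)/2 = 21.)
Step 4: Test statistic W = min(W+, W-) = 10.
Step 5: Ties in |d|, so use the tie-corrected normal approximation.
        E[W] = n(n+1)/4 = 6*7/4 = 10.5.
        Tie groups: |d|=5 (t=2), |d|=6 (t=2); sum(t^3 - t) = 12.
        Var[W] = n(n+1)(2n+1)/24 - sum(t^3-t)/48 = 546/24 - 12/48 = 22.5.
        z = (W - E[W]) / sqrt(Var[W]) = (10 - 10.5) / 4.7434 = -0.1054.
        Two-sided p = 2*Phi(z) = 0.916051.
Step 6: alpha = 0.1. fail to reject H0.

W+ = 10, W- = 11, W = min = 10, p = 0.916051, fail to reject H0.


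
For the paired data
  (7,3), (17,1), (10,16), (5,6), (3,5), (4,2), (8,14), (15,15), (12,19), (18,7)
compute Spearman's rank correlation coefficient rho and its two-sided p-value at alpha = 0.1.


Step 1: Rank x and y separately (midranks; no ties here).
rank(x): 7->4, 17->9, 10->6, 5->3, 3->1, 4->2, 8->5, 15->8, 12->7, 18->10
rank(y): 3->3, 1->1, 16->9, 6->5, 5->4, 2->2, 14->7, 15->8, 19->10, 7->6
Step 2: d_i = R_x(i) - R_y(i); compute d_i^2.
  (4-3)^2=1, (9-1)^2=64, (6-9)^2=9, (3-5)^2=4, (1-4)^2=9, (2-2)^2=0, (5-7)^2=4, (8-8)^2=0, (7-10)^2=9, (10-6)^2=16
sum(d^2) = 116.
Step 3: rho = 1 - 6*116 / (10*(10^2 - 1)) = 1 - 696/990 = 0.296970.
Step 4: Under H0, t = rho * sqrt((n-2)/(1-rho^2)) = 0.8796 ~ t(8).
Step 5: Two-sided p-value from the t-distribution with 8 df = 0.404702.
Step 6: alpha = 0.1. fail to reject H0.

rho = 0.2970, p = 0.404702, fail to reject H0 at alpha = 0.1.


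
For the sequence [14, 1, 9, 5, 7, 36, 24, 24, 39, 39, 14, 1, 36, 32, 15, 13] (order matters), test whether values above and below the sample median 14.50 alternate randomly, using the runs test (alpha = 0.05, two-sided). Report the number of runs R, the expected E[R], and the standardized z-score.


Step 1: Compute median = 14.50; label A = above, B = below.
Labels in order: BBBBBAAAAABBAAAB  (n_A = 8, n_B = 8)
Step 2: Count runs R = 5.
Step 3: Under H0 (random ordering), E[R] = 2*n_A*n_B/(n_A+n_B) + 1 = 2*8*8/16 + 1 = 9.0000.
        Var[R] = 2*n_A*n_B*(2*n_A*n_B - n_A - n_B) / ((n_A+n_B)^2 * (n_A+n_B-1)) = 14336/3840 = 3.7333.
        SD[R] = 1.9322.
Step 4: Continuity-corrected z = (R + 0.5 - E[R]) / SD[R] = (5 + 0.5 - 9.0000) / 1.9322 = -1.8114.
Step 5: Two-sided p-value via normal approximation = 2*(1 - Phi(|z|)) = 0.070076.
Step 6: alpha = 0.05. fail to reject H0.

R = 5, z = -1.8114, p = 0.070076, fail to reject H0.


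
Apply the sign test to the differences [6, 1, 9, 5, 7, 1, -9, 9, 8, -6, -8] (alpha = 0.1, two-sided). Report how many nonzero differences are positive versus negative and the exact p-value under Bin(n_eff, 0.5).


Step 1: Discard zero differences. Original n = 11; n_eff = number of nonzero differences = 11.
Nonzero differences (with sign): +6, +1, +9, +5, +7, +1, -9, +9, +8, -6, -8
Step 2: Count signs: positive = 8, negative = 3.
Step 3: Under H0: P(positive) = 0.5, so the number of positives S ~ Bin(11, 0.5).
Step 4: Two-sided exact p-value = sum of Bin(11,0.5) probabilities at or below the observed probability = 0.226562.
Step 5: alpha = 0.1. fail to reject H0.

n_eff = 11, pos = 8, neg = 3, p = 0.226562, fail to reject H0.


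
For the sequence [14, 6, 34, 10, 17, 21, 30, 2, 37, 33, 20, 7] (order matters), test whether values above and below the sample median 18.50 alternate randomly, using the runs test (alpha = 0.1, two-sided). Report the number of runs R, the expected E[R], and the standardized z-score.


Step 1: Compute median = 18.50; label A = above, B = below.
Labels in order: BBABBAABAAAB  (n_A = 6, n_B = 6)
Step 2: Count runs R = 7.
Step 3: Under H0 (random ordering), E[R] = 2*n_A*n_B/(n_A+n_B) + 1 = 2*6*6/12 + 1 = 7.0000.
        Var[R] = 2*n_A*n_B*(2*n_A*n_B - n_A - n_B) / ((n_A+n_B)^2 * (n_A+n_B-1)) = 4320/1584 = 2.7273.
        SD[R] = 1.6514.
Step 4: R = E[R], so z = 0 with no continuity correction.
Step 5: Two-sided p-value via normal approximation = 2*(1 - Phi(|z|)) = 1.000000.
Step 6: alpha = 0.1. fail to reject H0.

R = 7, z = 0.0000, p = 1.000000, fail to reject H0.


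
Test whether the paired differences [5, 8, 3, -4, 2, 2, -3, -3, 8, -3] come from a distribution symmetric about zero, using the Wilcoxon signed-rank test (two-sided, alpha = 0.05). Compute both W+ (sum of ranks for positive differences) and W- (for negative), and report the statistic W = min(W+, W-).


Step 1: Drop any zero differences (none here) and take |d_i|.
|d| = [5, 8, 3, 4, 2, 2, 3, 3, 8, 3]
Step 2: Midrank |d_i| (ties get averaged ranks).
ranks: |5|->8, |8|->9.5, |3|->4.5, |4|->7, |2|->1.5, |2|->1.5, |3|->4.5, |3|->4.5, |8|->9.5, |3|->4.5
Step 3: Attach original signs; sum ranks with positive sign and with negative sign.
W+ = 8 + 9.5 + 4.5 + 1.5 + 1.5 + 9.5 = 34.5
W- = 7 + 4.5 + 4.5 + 4.5 = 20.5
(Check: W+ + W- = 55 should equal n(n+1)/2 = 55.)
Step 4: Test statistic W = min(W+, W-) = 20.5.
Step 5: Ties in |d|, so use the tie-corrected normal approximation.
        E[W] = n(n+1)/4 = 10*11/4 = 27.5.
        Tie groups: |d|=2 (t=2), |d|=3 (t=4), |d|=8 (t=2); sum(t^3 - t) = 72.
        Var[W] = n(n+1)(2n+1)/24 - sum(t^3-t)/48 = 2310/24 - 72/48 = 94.75.
        z = (W - E[W]) / sqrt(Var[W]) = (20.5 - 27.5) / 9.7340 = -0.7191.
        Two-sided p = 2*Phi(z) = 0.472060.
Step 6: alpha = 0.05. fail to reject H0.

W+ = 34.5, W- = 20.5, W = min = 20.5, p = 0.472060, fail to reject H0.


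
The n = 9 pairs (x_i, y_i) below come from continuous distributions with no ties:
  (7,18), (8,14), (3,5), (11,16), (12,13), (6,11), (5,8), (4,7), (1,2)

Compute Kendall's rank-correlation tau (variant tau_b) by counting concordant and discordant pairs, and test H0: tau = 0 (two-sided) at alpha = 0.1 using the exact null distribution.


Step 1: Enumerate the 36 unordered pairs (i,j) with i<j and classify each by sign(x_j-x_i) * sign(y_j-y_i).
  (1,2):dx=+1,dy=-4->D; (1,3):dx=-4,dy=-13->C; (1,4):dx=+4,dy=-2->D; (1,5):dx=+5,dy=-5->D
  (1,6):dx=-1,dy=-7->C; (1,7):dx=-2,dy=-10->C; (1,8):dx=-3,dy=-11->C; (1,9):dx=-6,dy=-16->C
  (2,3):dx=-5,dy=-9->C; (2,4):dx=+3,dy=+2->C; (2,5):dx=+4,dy=-1->D; (2,6):dx=-2,dy=-3->C
  (2,7):dx=-3,dy=-6->C; (2,8):dx=-4,dy=-7->C; (2,9):dx=-7,dy=-12->C; (3,4):dx=+8,dy=+11->C
  (3,5):dx=+9,dy=+8->C; (3,6):dx=+3,dy=+6->C; (3,7):dx=+2,dy=+3->C; (3,8):dx=+1,dy=+2->C
  (3,9):dx=-2,dy=-3->C; (4,5):dx=+1,dy=-3->D; (4,6):dx=-5,dy=-5->C; (4,7):dx=-6,dy=-8->C
  (4,8):dx=-7,dy=-9->C; (4,9):dx=-10,dy=-14->C; (5,6):dx=-6,dy=-2->C; (5,7):dx=-7,dy=-5->C
  (5,8):dx=-8,dy=-6->C; (5,9):dx=-11,dy=-11->C; (6,7):dx=-1,dy=-3->C; (6,8):dx=-2,dy=-4->C
  (6,9):dx=-5,dy=-9->C; (7,8):dx=-1,dy=-1->C; (7,9):dx=-4,dy=-6->C; (8,9):dx=-3,dy=-5->C
Step 2: C = 31, D = 5, total pairs = 36.
Step 3: tau = (C - D)/(n(n-1)/2) = (31 - 5)/36 = 0.722222.
Step 4: Exact two-sided p-value (enumerate n! = 362880 permutations of y under H0): p = 0.005886.
Step 5: alpha = 0.1. reject H0.

tau_b = 0.7222 (C=31, D=5), p = 0.005886, reject H0.


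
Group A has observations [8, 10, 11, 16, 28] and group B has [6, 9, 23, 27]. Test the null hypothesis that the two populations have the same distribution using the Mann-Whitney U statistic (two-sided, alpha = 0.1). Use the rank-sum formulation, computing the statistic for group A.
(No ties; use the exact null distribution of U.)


Step 1: Combine and sort all 9 observations; assign midranks.
sorted (value, group): (6,Y), (8,X), (9,Y), (10,X), (11,X), (16,X), (23,Y), (27,Y), (28,X)
ranks: 6->1, 8->2, 9->3, 10->4, 11->5, 16->6, 23->7, 27->8, 28->9
Step 2: Rank sum for X: R1 = 2 + 4 + 5 + 6 + 9 = 26.
Step 3: U_X = R1 - n1(n1+1)/2 = 26 - 5*6/2 = 26 - 15 = 11.
       U_Y = n1*n2 - U_X = 20 - 11 = 9.
Step 4: No ties, so the exact null distribution of U (based on enumerating the C(9,5) = 126 equally likely rank assignments) gives the two-sided p-value.
Step 5: p-value = 0.904762; compare to alpha = 0.1. fail to reject H0.

U_X = 11, p = 0.904762, fail to reject H0 at alpha = 0.1.


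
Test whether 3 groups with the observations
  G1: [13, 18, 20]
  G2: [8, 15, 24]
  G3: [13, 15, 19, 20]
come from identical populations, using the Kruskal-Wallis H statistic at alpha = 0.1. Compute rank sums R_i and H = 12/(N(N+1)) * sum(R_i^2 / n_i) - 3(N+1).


Step 1: Combine all N = 10 observations and assign midranks.
sorted (value, group, rank): (8,G2,1), (13,G1,2.5), (13,G3,2.5), (15,G2,4.5), (15,G3,4.5), (18,G1,6), (19,G3,7), (20,G1,8.5), (20,G3,8.5), (24,G2,10)
Step 2: Sum ranks within each group.
R_1 = 17 (n_1 = 3)
R_2 = 15.5 (n_2 = 3)
R_3 = 22.5 (n_3 = 4)
Step 3: H = 12/(N(N+1)) * sum(R_i^2/n_i) - 3(N+1)
     = 12/(10*11) * (17^2/3 + 15.5^2/3 + 22.5^2/4) - 3*11
     = 0.109091 * 302.979 - 33
     = 0.052273.
Step 4: Ties present; correction factor C = 1 - 18/(10^3 - 10) = 0.981818. Corrected H = 0.052273 / 0.981818 = 0.053241.
Step 5: Under H0, H ~ chi^2(2); p-value = 0.973731.
Step 6: alpha = 0.1. fail to reject H0.

H = 0.0532, df = 2, p = 0.973731, fail to reject H0.


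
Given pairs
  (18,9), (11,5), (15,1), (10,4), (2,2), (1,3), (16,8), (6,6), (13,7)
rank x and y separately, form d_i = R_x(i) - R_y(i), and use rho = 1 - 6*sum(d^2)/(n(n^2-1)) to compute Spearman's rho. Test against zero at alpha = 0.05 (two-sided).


Step 1: Rank x and y separately (midranks; no ties here).
rank(x): 18->9, 11->5, 15->7, 10->4, 2->2, 1->1, 16->8, 6->3, 13->6
rank(y): 9->9, 5->5, 1->1, 4->4, 2->2, 3->3, 8->8, 6->6, 7->7
Step 2: d_i = R_x(i) - R_y(i); compute d_i^2.
  (9-9)^2=0, (5-5)^2=0, (7-1)^2=36, (4-4)^2=0, (2-2)^2=0, (1-3)^2=4, (8-8)^2=0, (3-6)^2=9, (6-7)^2=1
sum(d^2) = 50.
Step 3: rho = 1 - 6*50 / (9*(9^2 - 1)) = 1 - 300/720 = 0.583333.
Step 4: Under H0, t = rho * sqrt((n-2)/(1-rho^2)) = 1.9001 ~ t(7).
Step 5: Two-sided p-value from the t-distribution with 7 df = 0.099186.
Step 6: alpha = 0.05. fail to reject H0.

rho = 0.5833, p = 0.099186, fail to reject H0 at alpha = 0.05.


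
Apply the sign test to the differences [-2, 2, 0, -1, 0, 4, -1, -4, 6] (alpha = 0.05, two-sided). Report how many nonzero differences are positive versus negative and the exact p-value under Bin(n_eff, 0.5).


Step 1: Discard zero differences. Original n = 9; n_eff = number of nonzero differences = 7.
Nonzero differences (with sign): -2, +2, -1, +4, -1, -4, +6
Step 2: Count signs: positive = 3, negative = 4.
Step 3: Under H0: P(positive) = 0.5, so the number of positives S ~ Bin(7, 0.5).
Step 4: Two-sided exact p-value = sum of Bin(7,0.5) probabilities at or below the observed probability = 1.000000.
Step 5: alpha = 0.05. fail to reject H0.

n_eff = 7, pos = 3, neg = 4, p = 1.000000, fail to reject H0.


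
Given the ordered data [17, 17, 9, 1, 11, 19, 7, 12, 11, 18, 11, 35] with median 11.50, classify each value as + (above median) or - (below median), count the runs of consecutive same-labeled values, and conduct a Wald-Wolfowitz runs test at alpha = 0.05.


Step 1: Compute median = 11.50; label A = above, B = below.
Labels in order: AABBBABABABA  (n_A = 6, n_B = 6)
Step 2: Count runs R = 9.
Step 3: Under H0 (random ordering), E[R] = 2*n_A*n_B/(n_A+n_B) + 1 = 2*6*6/12 + 1 = 7.0000.
        Var[R] = 2*n_A*n_B*(2*n_A*n_B - n_A - n_B) / ((n_A+n_B)^2 * (n_A+n_B-1)) = 4320/1584 = 2.7273.
        SD[R] = 1.6514.
Step 4: Continuity-corrected z = (R - 0.5 - E[R]) / SD[R] = (9 - 0.5 - 7.0000) / 1.6514 = 0.9083.
Step 5: Two-sided p-value via normal approximation = 2*(1 - Phi(|z|)) = 0.363722.
Step 6: alpha = 0.05. fail to reject H0.

R = 9, z = 0.9083, p = 0.363722, fail to reject H0.


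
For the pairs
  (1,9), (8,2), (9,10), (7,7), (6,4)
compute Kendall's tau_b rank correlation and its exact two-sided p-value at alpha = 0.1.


Step 1: Enumerate the 10 unordered pairs (i,j) with i<j and classify each by sign(x_j-x_i) * sign(y_j-y_i).
  (1,2):dx=+7,dy=-7->D; (1,3):dx=+8,dy=+1->C; (1,4):dx=+6,dy=-2->D; (1,5):dx=+5,dy=-5->D
  (2,3):dx=+1,dy=+8->C; (2,4):dx=-1,dy=+5->D; (2,5):dx=-2,dy=+2->D; (3,4):dx=-2,dy=-3->C
  (3,5):dx=-3,dy=-6->C; (4,5):dx=-1,dy=-3->C
Step 2: C = 5, D = 5, total pairs = 10.
Step 3: tau = (C - D)/(n(n-1)/2) = (5 - 5)/10 = 0.000000.
Step 4: Exact two-sided p-value (enumerate n! = 120 permutations of y under H0): p = 1.000000.
Step 5: alpha = 0.1. fail to reject H0.

tau_b = 0.0000 (C=5, D=5), p = 1.000000, fail to reject H0.


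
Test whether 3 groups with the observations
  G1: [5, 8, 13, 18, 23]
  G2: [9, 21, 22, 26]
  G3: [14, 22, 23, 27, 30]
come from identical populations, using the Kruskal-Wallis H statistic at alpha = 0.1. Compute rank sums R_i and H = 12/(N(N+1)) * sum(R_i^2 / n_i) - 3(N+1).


Step 1: Combine all N = 14 observations and assign midranks.
sorted (value, group, rank): (5,G1,1), (8,G1,2), (9,G2,3), (13,G1,4), (14,G3,5), (18,G1,6), (21,G2,7), (22,G2,8.5), (22,G3,8.5), (23,G1,10.5), (23,G3,10.5), (26,G2,12), (27,G3,13), (30,G3,14)
Step 2: Sum ranks within each group.
R_1 = 23.5 (n_1 = 5)
R_2 = 30.5 (n_2 = 4)
R_3 = 51 (n_3 = 5)
Step 3: H = 12/(N(N+1)) * sum(R_i^2/n_i) - 3(N+1)
     = 12/(14*15) * (23.5^2/5 + 30.5^2/4 + 51^2/5) - 3*15
     = 0.057143 * 863.213 - 45
     = 4.326429.
Step 4: Ties present; correction factor C = 1 - 12/(14^3 - 14) = 0.995604. Corrected H = 4.326429 / 0.995604 = 4.345530.
Step 5: Under H0, H ~ chi^2(2); p-value = 0.113862.
Step 6: alpha = 0.1. fail to reject H0.

H = 4.3455, df = 2, p = 0.113862, fail to reject H0.


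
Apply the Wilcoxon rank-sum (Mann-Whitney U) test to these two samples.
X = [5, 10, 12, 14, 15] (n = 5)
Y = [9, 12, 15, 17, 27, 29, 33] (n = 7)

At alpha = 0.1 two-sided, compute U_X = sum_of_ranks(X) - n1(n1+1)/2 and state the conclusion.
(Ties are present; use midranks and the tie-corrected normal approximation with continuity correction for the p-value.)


Step 1: Combine and sort all 12 observations; assign midranks.
sorted (value, group): (5,X), (9,Y), (10,X), (12,X), (12,Y), (14,X), (15,X), (15,Y), (17,Y), (27,Y), (29,Y), (33,Y)
ranks: 5->1, 9->2, 10->3, 12->4.5, 12->4.5, 14->6, 15->7.5, 15->7.5, 17->9, 27->10, 29->11, 33->12
Step 2: Rank sum for X: R1 = 1 + 3 + 4.5 + 6 + 7.5 = 22.
Step 3: U_X = R1 - n1(n1+1)/2 = 22 - 5*6/2 = 22 - 15 = 7.
       U_Y = n1*n2 - U_X = 35 - 7 = 28.
Step 4: Ties are present, so use the tie-corrected normal approximation (with continuity correction) for the p-value.
Step 5: p-value = 0.103164; compare to alpha = 0.1. fail to reject H0.

U_X = 7, p = 0.103164, fail to reject H0 at alpha = 0.1.


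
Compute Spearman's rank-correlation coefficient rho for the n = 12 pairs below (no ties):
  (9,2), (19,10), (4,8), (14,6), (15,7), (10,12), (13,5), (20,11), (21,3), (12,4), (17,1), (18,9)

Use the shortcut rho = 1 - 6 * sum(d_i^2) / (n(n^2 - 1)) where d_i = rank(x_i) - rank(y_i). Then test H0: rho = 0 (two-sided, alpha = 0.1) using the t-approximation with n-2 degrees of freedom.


Step 1: Rank x and y separately (midranks; no ties here).
rank(x): 9->2, 19->10, 4->1, 14->6, 15->7, 10->3, 13->5, 20->11, 21->12, 12->4, 17->8, 18->9
rank(y): 2->2, 10->10, 8->8, 6->6, 7->7, 12->12, 5->5, 11->11, 3->3, 4->4, 1->1, 9->9
Step 2: d_i = R_x(i) - R_y(i); compute d_i^2.
  (2-2)^2=0, (10-10)^2=0, (1-8)^2=49, (6-6)^2=0, (7-7)^2=0, (3-12)^2=81, (5-5)^2=0, (11-11)^2=0, (12-3)^2=81, (4-4)^2=0, (8-1)^2=49, (9-9)^2=0
sum(d^2) = 260.
Step 3: rho = 1 - 6*260 / (12*(12^2 - 1)) = 1 - 1560/1716 = 0.090909.
Step 4: Under H0, t = rho * sqrt((n-2)/(1-rho^2)) = 0.2887 ~ t(10).
Step 5: Two-sided p-value from the t-distribution with 10 df = 0.778725.
Step 6: alpha = 0.1. fail to reject H0.

rho = 0.0909, p = 0.778725, fail to reject H0 at alpha = 0.1.


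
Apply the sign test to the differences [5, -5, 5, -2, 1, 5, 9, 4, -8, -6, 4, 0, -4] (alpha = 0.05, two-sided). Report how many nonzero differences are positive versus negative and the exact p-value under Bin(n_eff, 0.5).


Step 1: Discard zero differences. Original n = 13; n_eff = number of nonzero differences = 12.
Nonzero differences (with sign): +5, -5, +5, -2, +1, +5, +9, +4, -8, -6, +4, -4
Step 2: Count signs: positive = 7, negative = 5.
Step 3: Under H0: P(positive) = 0.5, so the number of positives S ~ Bin(12, 0.5).
Step 4: Two-sided exact p-value = sum of Bin(12,0.5) probabilities at or below the observed probability = 0.774414.
Step 5: alpha = 0.05. fail to reject H0.

n_eff = 12, pos = 7, neg = 5, p = 0.774414, fail to reject H0.


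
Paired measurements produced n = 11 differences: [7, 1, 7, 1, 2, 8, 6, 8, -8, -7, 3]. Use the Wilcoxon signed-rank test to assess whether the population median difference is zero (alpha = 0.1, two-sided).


Step 1: Drop any zero differences (none here) and take |d_i|.
|d| = [7, 1, 7, 1, 2, 8, 6, 8, 8, 7, 3]
Step 2: Midrank |d_i| (ties get averaged ranks).
ranks: |7|->7, |1|->1.5, |7|->7, |1|->1.5, |2|->3, |8|->10, |6|->5, |8|->10, |8|->10, |7|->7, |3|->4
Step 3: Attach original signs; sum ranks with positive sign and with negative sign.
W+ = 7 + 1.5 + 7 + 1.5 + 3 + 10 + 5 + 10 + 4 = 49
W- = 10 + 7 = 17
(Check: W+ + W- = 66 should equal n(n+1)/2 = 66.)
Step 4: Test statistic W = min(W+, W-) = 17.
Step 5: Ties in |d|, so use the tie-corrected normal approximation.
        E[W] = n(n+1)/4 = 11*12/4 = 33.
        Tie groups: |d|=1 (t=2), |d|=7 (t=3), |d|=8 (t=3); sum(t^3 - t) = 54.
        Var[W] = n(n+1)(2n+1)/24 - sum(t^3-t)/48 = 3036/24 - 54/48 = 125.375.
        z = (W - E[W]) / sqrt(Var[W]) = (17 - 33) / 11.1971 = -1.4289.
        Two-sided p = 2*Phi(z) = 0.153021.
Step 6: alpha = 0.1. fail to reject H0.

W+ = 49, W- = 17, W = min = 17, p = 0.153021, fail to reject H0.


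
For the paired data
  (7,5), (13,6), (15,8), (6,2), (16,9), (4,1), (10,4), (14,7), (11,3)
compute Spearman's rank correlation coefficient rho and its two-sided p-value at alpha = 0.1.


Step 1: Rank x and y separately (midranks; no ties here).
rank(x): 7->3, 13->6, 15->8, 6->2, 16->9, 4->1, 10->4, 14->7, 11->5
rank(y): 5->5, 6->6, 8->8, 2->2, 9->9, 1->1, 4->4, 7->7, 3->3
Step 2: d_i = R_x(i) - R_y(i); compute d_i^2.
  (3-5)^2=4, (6-6)^2=0, (8-8)^2=0, (2-2)^2=0, (9-9)^2=0, (1-1)^2=0, (4-4)^2=0, (7-7)^2=0, (5-3)^2=4
sum(d^2) = 8.
Step 3: rho = 1 - 6*8 / (9*(9^2 - 1)) = 1 - 48/720 = 0.933333.
Step 4: Under H0, t = rho * sqrt((n-2)/(1-rho^2)) = 6.8783 ~ t(7).
Step 5: Two-sided p-value from the t-distribution with 7 df = 0.000236.
Step 6: alpha = 0.1. reject H0.

rho = 0.9333, p = 0.000236, reject H0 at alpha = 0.1.


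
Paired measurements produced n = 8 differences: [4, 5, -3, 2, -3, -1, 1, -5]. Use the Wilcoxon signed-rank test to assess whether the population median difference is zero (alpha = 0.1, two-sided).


Step 1: Drop any zero differences (none here) and take |d_i|.
|d| = [4, 5, 3, 2, 3, 1, 1, 5]
Step 2: Midrank |d_i| (ties get averaged ranks).
ranks: |4|->6, |5|->7.5, |3|->4.5, |2|->3, |3|->4.5, |1|->1.5, |1|->1.5, |5|->7.5
Step 3: Attach original signs; sum ranks with positive sign and with negative sign.
W+ = 6 + 7.5 + 3 + 1.5 = 18
W- = 4.5 + 4.5 + 1.5 + 7.5 = 18
(Check: W+ + W- = 36 should equal n(n+1)/2 = 36.)
Step 4: Test statistic W = min(W+, W-) = 18.
Step 5: Ties in |d|, so use the tie-corrected normal approximation.
        E[W] = n(n+1)/4 = 8*9/4 = 18.
        Tie groups: |d|=1 (t=2), |d|=3 (t=2), |d|=5 (t=2); sum(t^3 - t) = 18.
        Var[W] = n(n+1)(2n+1)/24 - sum(t^3-t)/48 = 1224/24 - 18/48 = 50.625.
        z = (W - E[W]) / sqrt(Var[W]) = (18 - 18) / 7.1151 = 0.0000.
        Two-sided p = 2*Phi(z) = 1.000000.
Step 6: alpha = 0.1. fail to reject H0.

W+ = 18, W- = 18, W = min = 18, p = 1.000000, fail to reject H0.


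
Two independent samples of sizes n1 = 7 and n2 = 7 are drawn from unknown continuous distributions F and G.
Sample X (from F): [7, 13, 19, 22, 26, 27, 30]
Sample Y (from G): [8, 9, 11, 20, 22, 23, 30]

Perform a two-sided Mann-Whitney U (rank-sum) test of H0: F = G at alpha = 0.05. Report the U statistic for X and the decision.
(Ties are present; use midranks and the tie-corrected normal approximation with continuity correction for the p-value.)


Step 1: Combine and sort all 14 observations; assign midranks.
sorted (value, group): (7,X), (8,Y), (9,Y), (11,Y), (13,X), (19,X), (20,Y), (22,X), (22,Y), (23,Y), (26,X), (27,X), (30,X), (30,Y)
ranks: 7->1, 8->2, 9->3, 11->4, 13->5, 19->6, 20->7, 22->8.5, 22->8.5, 23->10, 26->11, 27->12, 30->13.5, 30->13.5
Step 2: Rank sum for X: R1 = 1 + 5 + 6 + 8.5 + 11 + 12 + 13.5 = 57.
Step 3: U_X = R1 - n1(n1+1)/2 = 57 - 7*8/2 = 57 - 28 = 29.
       U_Y = n1*n2 - U_X = 49 - 29 = 20.
Step 4: Ties are present, so use the tie-corrected normal approximation (with continuity correction) for the p-value.
Step 5: p-value = 0.608491; compare to alpha = 0.05. fail to reject H0.

U_X = 29, p = 0.608491, fail to reject H0 at alpha = 0.05.


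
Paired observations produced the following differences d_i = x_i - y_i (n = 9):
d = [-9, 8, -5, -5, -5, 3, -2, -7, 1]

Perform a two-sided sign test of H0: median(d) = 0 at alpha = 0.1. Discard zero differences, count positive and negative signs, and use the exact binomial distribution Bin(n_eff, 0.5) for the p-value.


Step 1: Discard zero differences. Original n = 9; n_eff = number of nonzero differences = 9.
Nonzero differences (with sign): -9, +8, -5, -5, -5, +3, -2, -7, +1
Step 2: Count signs: positive = 3, negative = 6.
Step 3: Under H0: P(positive) = 0.5, so the number of positives S ~ Bin(9, 0.5).
Step 4: Two-sided exact p-value = sum of Bin(9,0.5) probabilities at or below the observed probability = 0.507812.
Step 5: alpha = 0.1. fail to reject H0.

n_eff = 9, pos = 3, neg = 6, p = 0.507812, fail to reject H0.


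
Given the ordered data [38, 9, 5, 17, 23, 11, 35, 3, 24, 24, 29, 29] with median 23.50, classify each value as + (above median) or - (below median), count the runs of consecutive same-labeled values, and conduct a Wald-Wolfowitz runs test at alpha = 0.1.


Step 1: Compute median = 23.50; label A = above, B = below.
Labels in order: ABBBBBABAAAA  (n_A = 6, n_B = 6)
Step 2: Count runs R = 5.
Step 3: Under H0 (random ordering), E[R] = 2*n_A*n_B/(n_A+n_B) + 1 = 2*6*6/12 + 1 = 7.0000.
        Var[R] = 2*n_A*n_B*(2*n_A*n_B - n_A - n_B) / ((n_A+n_B)^2 * (n_A+n_B-1)) = 4320/1584 = 2.7273.
        SD[R] = 1.6514.
Step 4: Continuity-corrected z = (R + 0.5 - E[R]) / SD[R] = (5 + 0.5 - 7.0000) / 1.6514 = -0.9083.
Step 5: Two-sided p-value via normal approximation = 2*(1 - Phi(|z|)) = 0.363722.
Step 6: alpha = 0.1. fail to reject H0.

R = 5, z = -0.9083, p = 0.363722, fail to reject H0.


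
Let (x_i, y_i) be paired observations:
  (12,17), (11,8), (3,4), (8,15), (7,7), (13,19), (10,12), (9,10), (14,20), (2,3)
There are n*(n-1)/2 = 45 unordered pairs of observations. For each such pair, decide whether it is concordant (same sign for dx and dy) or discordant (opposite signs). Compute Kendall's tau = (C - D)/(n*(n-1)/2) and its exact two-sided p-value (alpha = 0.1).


Step 1: Enumerate the 45 unordered pairs (i,j) with i<j and classify each by sign(x_j-x_i) * sign(y_j-y_i).
  (1,2):dx=-1,dy=-9->C; (1,3):dx=-9,dy=-13->C; (1,4):dx=-4,dy=-2->C; (1,5):dx=-5,dy=-10->C
  (1,6):dx=+1,dy=+2->C; (1,7):dx=-2,dy=-5->C; (1,8):dx=-3,dy=-7->C; (1,9):dx=+2,dy=+3->C
  (1,10):dx=-10,dy=-14->C; (2,3):dx=-8,dy=-4->C; (2,4):dx=-3,dy=+7->D; (2,5):dx=-4,dy=-1->C
  (2,6):dx=+2,dy=+11->C; (2,7):dx=-1,dy=+4->D; (2,8):dx=-2,dy=+2->D; (2,9):dx=+3,dy=+12->C
  (2,10):dx=-9,dy=-5->C; (3,4):dx=+5,dy=+11->C; (3,5):dx=+4,dy=+3->C; (3,6):dx=+10,dy=+15->C
  (3,7):dx=+7,dy=+8->C; (3,8):dx=+6,dy=+6->C; (3,9):dx=+11,dy=+16->C; (3,10):dx=-1,dy=-1->C
  (4,5):dx=-1,dy=-8->C; (4,6):dx=+5,dy=+4->C; (4,7):dx=+2,dy=-3->D; (4,8):dx=+1,dy=-5->D
  (4,9):dx=+6,dy=+5->C; (4,10):dx=-6,dy=-12->C; (5,6):dx=+6,dy=+12->C; (5,7):dx=+3,dy=+5->C
  (5,8):dx=+2,dy=+3->C; (5,9):dx=+7,dy=+13->C; (5,10):dx=-5,dy=-4->C; (6,7):dx=-3,dy=-7->C
  (6,8):dx=-4,dy=-9->C; (6,9):dx=+1,dy=+1->C; (6,10):dx=-11,dy=-16->C; (7,8):dx=-1,dy=-2->C
  (7,9):dx=+4,dy=+8->C; (7,10):dx=-8,dy=-9->C; (8,9):dx=+5,dy=+10->C; (8,10):dx=-7,dy=-7->C
  (9,10):dx=-12,dy=-17->C
Step 2: C = 40, D = 5, total pairs = 45.
Step 3: tau = (C - D)/(n(n-1)/2) = (40 - 5)/45 = 0.777778.
Step 4: Exact two-sided p-value (enumerate n! = 3628800 permutations of y under H0): p = 0.000946.
Step 5: alpha = 0.1. reject H0.

tau_b = 0.7778 (C=40, D=5), p = 0.000946, reject H0.


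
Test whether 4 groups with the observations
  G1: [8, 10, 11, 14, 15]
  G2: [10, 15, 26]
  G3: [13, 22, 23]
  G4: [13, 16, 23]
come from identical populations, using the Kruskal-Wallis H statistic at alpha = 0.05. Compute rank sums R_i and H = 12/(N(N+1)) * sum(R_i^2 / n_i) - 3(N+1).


Step 1: Combine all N = 14 observations and assign midranks.
sorted (value, group, rank): (8,G1,1), (10,G1,2.5), (10,G2,2.5), (11,G1,4), (13,G3,5.5), (13,G4,5.5), (14,G1,7), (15,G1,8.5), (15,G2,8.5), (16,G4,10), (22,G3,11), (23,G3,12.5), (23,G4,12.5), (26,G2,14)
Step 2: Sum ranks within each group.
R_1 = 23 (n_1 = 5)
R_2 = 25 (n_2 = 3)
R_3 = 29 (n_3 = 3)
R_4 = 28 (n_4 = 3)
Step 3: H = 12/(N(N+1)) * sum(R_i^2/n_i) - 3(N+1)
     = 12/(14*15) * (23^2/5 + 25^2/3 + 29^2/3 + 28^2/3) - 3*15
     = 0.057143 * 855.8 - 45
     = 3.902857.
Step 4: Ties present; correction factor C = 1 - 24/(14^3 - 14) = 0.991209. Corrected H = 3.902857 / 0.991209 = 3.937472.
Step 5: Under H0, H ~ chi^2(3); p-value = 0.268296.
Step 6: alpha = 0.05. fail to reject H0.

H = 3.9375, df = 3, p = 0.268296, fail to reject H0.


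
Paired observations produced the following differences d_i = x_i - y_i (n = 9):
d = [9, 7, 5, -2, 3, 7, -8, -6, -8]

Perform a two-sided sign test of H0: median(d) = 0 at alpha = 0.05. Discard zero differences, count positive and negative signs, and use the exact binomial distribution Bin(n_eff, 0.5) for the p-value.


Step 1: Discard zero differences. Original n = 9; n_eff = number of nonzero differences = 9.
Nonzero differences (with sign): +9, +7, +5, -2, +3, +7, -8, -6, -8
Step 2: Count signs: positive = 5, negative = 4.
Step 3: Under H0: P(positive) = 0.5, so the number of positives S ~ Bin(9, 0.5).
Step 4: Two-sided exact p-value = sum of Bin(9,0.5) probabilities at or below the observed probability = 1.000000.
Step 5: alpha = 0.05. fail to reject H0.

n_eff = 9, pos = 5, neg = 4, p = 1.000000, fail to reject H0.


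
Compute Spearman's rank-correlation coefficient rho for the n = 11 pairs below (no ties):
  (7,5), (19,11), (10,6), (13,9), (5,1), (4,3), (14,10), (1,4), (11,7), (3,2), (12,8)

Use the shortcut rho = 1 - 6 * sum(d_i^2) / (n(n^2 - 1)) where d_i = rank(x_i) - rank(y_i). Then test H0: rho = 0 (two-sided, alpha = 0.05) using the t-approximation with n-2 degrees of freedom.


Step 1: Rank x and y separately (midranks; no ties here).
rank(x): 7->5, 19->11, 10->6, 13->9, 5->4, 4->3, 14->10, 1->1, 11->7, 3->2, 12->8
rank(y): 5->5, 11->11, 6->6, 9->9, 1->1, 3->3, 10->10, 4->4, 7->7, 2->2, 8->8
Step 2: d_i = R_x(i) - R_y(i); compute d_i^2.
  (5-5)^2=0, (11-11)^2=0, (6-6)^2=0, (9-9)^2=0, (4-1)^2=9, (3-3)^2=0, (10-10)^2=0, (1-4)^2=9, (7-7)^2=0, (2-2)^2=0, (8-8)^2=0
sum(d^2) = 18.
Step 3: rho = 1 - 6*18 / (11*(11^2 - 1)) = 1 - 108/1320 = 0.918182.
Step 4: Under H0, t = rho * sqrt((n-2)/(1-rho^2)) = 6.9531 ~ t(9).
Step 5: Two-sided p-value from the t-distribution with 9 df = 0.000067.
Step 6: alpha = 0.05. reject H0.

rho = 0.9182, p = 0.000067, reject H0 at alpha = 0.05.


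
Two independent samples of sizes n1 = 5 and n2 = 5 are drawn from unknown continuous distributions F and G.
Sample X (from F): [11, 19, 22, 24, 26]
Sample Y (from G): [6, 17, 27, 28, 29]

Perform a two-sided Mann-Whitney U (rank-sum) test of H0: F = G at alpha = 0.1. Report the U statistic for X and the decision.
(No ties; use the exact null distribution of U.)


Step 1: Combine and sort all 10 observations; assign midranks.
sorted (value, group): (6,Y), (11,X), (17,Y), (19,X), (22,X), (24,X), (26,X), (27,Y), (28,Y), (29,Y)
ranks: 6->1, 11->2, 17->3, 19->4, 22->5, 24->6, 26->7, 27->8, 28->9, 29->10
Step 2: Rank sum for X: R1 = 2 + 4 + 5 + 6 + 7 = 24.
Step 3: U_X = R1 - n1(n1+1)/2 = 24 - 5*6/2 = 24 - 15 = 9.
       U_Y = n1*n2 - U_X = 25 - 9 = 16.
Step 4: No ties, so the exact null distribution of U (based on enumerating the C(10,5) = 252 equally likely rank assignments) gives the two-sided p-value.
Step 5: p-value = 0.547619; compare to alpha = 0.1. fail to reject H0.

U_X = 9, p = 0.547619, fail to reject H0 at alpha = 0.1.


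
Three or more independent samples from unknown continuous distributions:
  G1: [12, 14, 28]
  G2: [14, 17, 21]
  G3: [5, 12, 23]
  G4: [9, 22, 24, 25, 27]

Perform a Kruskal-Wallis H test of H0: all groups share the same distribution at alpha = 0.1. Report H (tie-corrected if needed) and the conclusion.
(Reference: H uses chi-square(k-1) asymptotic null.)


Step 1: Combine all N = 14 observations and assign midranks.
sorted (value, group, rank): (5,G3,1), (9,G4,2), (12,G1,3.5), (12,G3,3.5), (14,G1,5.5), (14,G2,5.5), (17,G2,7), (21,G2,8), (22,G4,9), (23,G3,10), (24,G4,11), (25,G4,12), (27,G4,13), (28,G1,14)
Step 2: Sum ranks within each group.
R_1 = 23 (n_1 = 3)
R_2 = 20.5 (n_2 = 3)
R_3 = 14.5 (n_3 = 3)
R_4 = 47 (n_4 = 5)
Step 3: H = 12/(N(N+1)) * sum(R_i^2/n_i) - 3(N+1)
     = 12/(14*15) * (23^2/3 + 20.5^2/3 + 14.5^2/3 + 47^2/5) - 3*15
     = 0.057143 * 828.3 - 45
     = 2.331429.
Step 4: Ties present; correction factor C = 1 - 12/(14^3 - 14) = 0.995604. Corrected H = 2.331429 / 0.995604 = 2.341722.
Step 5: Under H0, H ~ chi^2(3); p-value = 0.504575.
Step 6: alpha = 0.1. fail to reject H0.

H = 2.3417, df = 3, p = 0.504575, fail to reject H0.


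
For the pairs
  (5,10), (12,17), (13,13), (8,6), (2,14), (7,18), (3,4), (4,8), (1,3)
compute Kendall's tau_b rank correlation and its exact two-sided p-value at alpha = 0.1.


Step 1: Enumerate the 36 unordered pairs (i,j) with i<j and classify each by sign(x_j-x_i) * sign(y_j-y_i).
  (1,2):dx=+7,dy=+7->C; (1,3):dx=+8,dy=+3->C; (1,4):dx=+3,dy=-4->D; (1,5):dx=-3,dy=+4->D
  (1,6):dx=+2,dy=+8->C; (1,7):dx=-2,dy=-6->C; (1,8):dx=-1,dy=-2->C; (1,9):dx=-4,dy=-7->C
  (2,3):dx=+1,dy=-4->D; (2,4):dx=-4,dy=-11->C; (2,5):dx=-10,dy=-3->C; (2,6):dx=-5,dy=+1->D
  (2,7):dx=-9,dy=-13->C; (2,8):dx=-8,dy=-9->C; (2,9):dx=-11,dy=-14->C; (3,4):dx=-5,dy=-7->C
  (3,5):dx=-11,dy=+1->D; (3,6):dx=-6,dy=+5->D; (3,7):dx=-10,dy=-9->C; (3,8):dx=-9,dy=-5->C
  (3,9):dx=-12,dy=-10->C; (4,5):dx=-6,dy=+8->D; (4,6):dx=-1,dy=+12->D; (4,7):dx=-5,dy=-2->C
  (4,8):dx=-4,dy=+2->D; (4,9):dx=-7,dy=-3->C; (5,6):dx=+5,dy=+4->C; (5,7):dx=+1,dy=-10->D
  (5,8):dx=+2,dy=-6->D; (5,9):dx=-1,dy=-11->C; (6,7):dx=-4,dy=-14->C; (6,8):dx=-3,dy=-10->C
  (6,9):dx=-6,dy=-15->C; (7,8):dx=+1,dy=+4->C; (7,9):dx=-2,dy=-1->C; (8,9):dx=-3,dy=-5->C
Step 2: C = 25, D = 11, total pairs = 36.
Step 3: tau = (C - D)/(n(n-1)/2) = (25 - 11)/36 = 0.388889.
Step 4: Exact two-sided p-value (enumerate n! = 362880 permutations of y under H0): p = 0.180181.
Step 5: alpha = 0.1. fail to reject H0.

tau_b = 0.3889 (C=25, D=11), p = 0.180181, fail to reject H0.


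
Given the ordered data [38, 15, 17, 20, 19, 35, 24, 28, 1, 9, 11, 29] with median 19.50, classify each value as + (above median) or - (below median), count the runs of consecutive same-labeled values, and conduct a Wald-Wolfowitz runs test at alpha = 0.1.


Step 1: Compute median = 19.50; label A = above, B = below.
Labels in order: ABBABAAABBBA  (n_A = 6, n_B = 6)
Step 2: Count runs R = 7.
Step 3: Under H0 (random ordering), E[R] = 2*n_A*n_B/(n_A+n_B) + 1 = 2*6*6/12 + 1 = 7.0000.
        Var[R] = 2*n_A*n_B*(2*n_A*n_B - n_A - n_B) / ((n_A+n_B)^2 * (n_A+n_B-1)) = 4320/1584 = 2.7273.
        SD[R] = 1.6514.
Step 4: R = E[R], so z = 0 with no continuity correction.
Step 5: Two-sided p-value via normal approximation = 2*(1 - Phi(|z|)) = 1.000000.
Step 6: alpha = 0.1. fail to reject H0.

R = 7, z = 0.0000, p = 1.000000, fail to reject H0.


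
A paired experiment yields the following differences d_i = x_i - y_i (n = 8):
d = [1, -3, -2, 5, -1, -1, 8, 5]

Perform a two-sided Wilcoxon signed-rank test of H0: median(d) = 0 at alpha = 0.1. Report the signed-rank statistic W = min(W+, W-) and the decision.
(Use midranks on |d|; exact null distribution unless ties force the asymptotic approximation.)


Step 1: Drop any zero differences (none here) and take |d_i|.
|d| = [1, 3, 2, 5, 1, 1, 8, 5]
Step 2: Midrank |d_i| (ties get averaged ranks).
ranks: |1|->2, |3|->5, |2|->4, |5|->6.5, |1|->2, |1|->2, |8|->8, |5|->6.5
Step 3: Attach original signs; sum ranks with positive sign and with negative sign.
W+ = 2 + 6.5 + 8 + 6.5 = 23
W- = 5 + 4 + 2 + 2 = 13
(Check: W+ + W- = 36 should equal n(n+1)/2 = 36.)
Step 4: Test statistic W = min(W+, W-) = 13.
Step 5: Ties in |d|, so use the tie-corrected normal approximation.
        E[W] = n(n+1)/4 = 8*9/4 = 18.
        Tie groups: |d|=1 (t=3), |d|=5 (t=2); sum(t^3 - t) = 30.
        Var[W] = n(n+1)(2n+1)/24 - sum(t^3-t)/48 = 1224/24 - 30/48 = 50.375.
        z = (W - E[W]) / sqrt(Var[W]) = (13 - 18) / 7.0975 = -0.7045.
        Two-sided p = 2*Phi(z) = 0.481140.
Step 6: alpha = 0.1. fail to reject H0.

W+ = 23, W- = 13, W = min = 13, p = 0.481140, fail to reject H0.


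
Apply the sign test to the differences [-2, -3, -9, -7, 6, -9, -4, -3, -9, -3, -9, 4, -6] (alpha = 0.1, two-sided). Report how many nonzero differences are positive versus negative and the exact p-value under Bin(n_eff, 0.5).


Step 1: Discard zero differences. Original n = 13; n_eff = number of nonzero differences = 13.
Nonzero differences (with sign): -2, -3, -9, -7, +6, -9, -4, -3, -9, -3, -9, +4, -6
Step 2: Count signs: positive = 2, negative = 11.
Step 3: Under H0: P(positive) = 0.5, so the number of positives S ~ Bin(13, 0.5).
Step 4: Two-sided exact p-value = sum of Bin(13,0.5) probabilities at or below the observed probability = 0.022461.
Step 5: alpha = 0.1. reject H0.

n_eff = 13, pos = 2, neg = 11, p = 0.022461, reject H0.


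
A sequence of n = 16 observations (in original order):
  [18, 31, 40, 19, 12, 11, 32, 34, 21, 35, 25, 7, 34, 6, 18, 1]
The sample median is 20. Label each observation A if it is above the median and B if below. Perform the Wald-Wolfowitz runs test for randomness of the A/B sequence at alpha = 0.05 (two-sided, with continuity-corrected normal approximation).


Step 1: Compute median = 20; label A = above, B = below.
Labels in order: BAABBBAAAAABABBB  (n_A = 8, n_B = 8)
Step 2: Count runs R = 7.
Step 3: Under H0 (random ordering), E[R] = 2*n_A*n_B/(n_A+n_B) + 1 = 2*8*8/16 + 1 = 9.0000.
        Var[R] = 2*n_A*n_B*(2*n_A*n_B - n_A - n_B) / ((n_A+n_B)^2 * (n_A+n_B-1)) = 14336/3840 = 3.7333.
        SD[R] = 1.9322.
Step 4: Continuity-corrected z = (R + 0.5 - E[R]) / SD[R] = (7 + 0.5 - 9.0000) / 1.9322 = -0.7763.
Step 5: Two-sided p-value via normal approximation = 2*(1 - Phi(|z|)) = 0.437558.
Step 6: alpha = 0.05. fail to reject H0.

R = 7, z = -0.7763, p = 0.437558, fail to reject H0.


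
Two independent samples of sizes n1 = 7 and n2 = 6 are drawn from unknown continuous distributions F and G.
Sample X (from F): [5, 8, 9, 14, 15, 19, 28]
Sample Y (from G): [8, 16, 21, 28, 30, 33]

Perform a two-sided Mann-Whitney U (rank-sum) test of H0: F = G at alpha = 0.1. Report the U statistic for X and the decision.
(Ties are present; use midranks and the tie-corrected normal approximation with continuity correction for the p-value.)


Step 1: Combine and sort all 13 observations; assign midranks.
sorted (value, group): (5,X), (8,X), (8,Y), (9,X), (14,X), (15,X), (16,Y), (19,X), (21,Y), (28,X), (28,Y), (30,Y), (33,Y)
ranks: 5->1, 8->2.5, 8->2.5, 9->4, 14->5, 15->6, 16->7, 19->8, 21->9, 28->10.5, 28->10.5, 30->12, 33->13
Step 2: Rank sum for X: R1 = 1 + 2.5 + 4 + 5 + 6 + 8 + 10.5 = 37.
Step 3: U_X = R1 - n1(n1+1)/2 = 37 - 7*8/2 = 37 - 28 = 9.
       U_Y = n1*n2 - U_X = 42 - 9 = 33.
Step 4: Ties are present, so use the tie-corrected normal approximation (with continuity correction) for the p-value.
Step 5: p-value = 0.099478; compare to alpha = 0.1. reject H0.

U_X = 9, p = 0.099478, reject H0 at alpha = 0.1.


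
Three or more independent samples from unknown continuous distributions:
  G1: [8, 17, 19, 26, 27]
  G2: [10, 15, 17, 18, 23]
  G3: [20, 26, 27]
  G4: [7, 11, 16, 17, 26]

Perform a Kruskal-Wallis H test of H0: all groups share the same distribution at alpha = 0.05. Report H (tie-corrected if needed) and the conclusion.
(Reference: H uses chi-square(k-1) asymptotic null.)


Step 1: Combine all N = 18 observations and assign midranks.
sorted (value, group, rank): (7,G4,1), (8,G1,2), (10,G2,3), (11,G4,4), (15,G2,5), (16,G4,6), (17,G1,8), (17,G2,8), (17,G4,8), (18,G2,10), (19,G1,11), (20,G3,12), (23,G2,13), (26,G1,15), (26,G3,15), (26,G4,15), (27,G1,17.5), (27,G3,17.5)
Step 2: Sum ranks within each group.
R_1 = 53.5 (n_1 = 5)
R_2 = 39 (n_2 = 5)
R_3 = 44.5 (n_3 = 3)
R_4 = 34 (n_4 = 5)
Step 3: H = 12/(N(N+1)) * sum(R_i^2/n_i) - 3(N+1)
     = 12/(18*19) * (53.5^2/5 + 39^2/5 + 44.5^2/3 + 34^2/5) - 3*19
     = 0.035088 * 1767.93 - 57
     = 5.032749.
Step 4: Ties present; correction factor C = 1 - 54/(18^3 - 18) = 0.990712. Corrected H = 5.032749 / 0.990712 = 5.079931.
Step 5: Under H0, H ~ chi^2(3); p-value = 0.166037.
Step 6: alpha = 0.05. fail to reject H0.

H = 5.0799, df = 3, p = 0.166037, fail to reject H0.


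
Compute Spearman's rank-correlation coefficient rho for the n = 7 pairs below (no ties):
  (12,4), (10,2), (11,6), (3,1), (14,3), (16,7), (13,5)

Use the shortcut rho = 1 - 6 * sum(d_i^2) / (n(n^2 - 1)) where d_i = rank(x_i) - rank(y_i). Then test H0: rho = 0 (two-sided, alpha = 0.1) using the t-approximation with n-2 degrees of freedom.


Step 1: Rank x and y separately (midranks; no ties here).
rank(x): 12->4, 10->2, 11->3, 3->1, 14->6, 16->7, 13->5
rank(y): 4->4, 2->2, 6->6, 1->1, 3->3, 7->7, 5->5
Step 2: d_i = R_x(i) - R_y(i); compute d_i^2.
  (4-4)^2=0, (2-2)^2=0, (3-6)^2=9, (1-1)^2=0, (6-3)^2=9, (7-7)^2=0, (5-5)^2=0
sum(d^2) = 18.
Step 3: rho = 1 - 6*18 / (7*(7^2 - 1)) = 1 - 108/336 = 0.678571.
Step 4: Under H0, t = rho * sqrt((n-2)/(1-rho^2)) = 2.0657 ~ t(5).
Step 5: Two-sided p-value from the t-distribution with 5 df = 0.093750.
Step 6: alpha = 0.1. reject H0.

rho = 0.6786, p = 0.093750, reject H0 at alpha = 0.1.


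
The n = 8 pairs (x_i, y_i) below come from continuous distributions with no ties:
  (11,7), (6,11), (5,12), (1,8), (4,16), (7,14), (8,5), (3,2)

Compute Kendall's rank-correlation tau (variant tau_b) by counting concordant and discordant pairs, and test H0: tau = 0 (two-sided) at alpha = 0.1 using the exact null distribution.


Step 1: Enumerate the 28 unordered pairs (i,j) with i<j and classify each by sign(x_j-x_i) * sign(y_j-y_i).
  (1,2):dx=-5,dy=+4->D; (1,3):dx=-6,dy=+5->D; (1,4):dx=-10,dy=+1->D; (1,5):dx=-7,dy=+9->D
  (1,6):dx=-4,dy=+7->D; (1,7):dx=-3,dy=-2->C; (1,8):dx=-8,dy=-5->C; (2,3):dx=-1,dy=+1->D
  (2,4):dx=-5,dy=-3->C; (2,5):dx=-2,dy=+5->D; (2,6):dx=+1,dy=+3->C; (2,7):dx=+2,dy=-6->D
  (2,8):dx=-3,dy=-9->C; (3,4):dx=-4,dy=-4->C; (3,5):dx=-1,dy=+4->D; (3,6):dx=+2,dy=+2->C
  (3,7):dx=+3,dy=-7->D; (3,8):dx=-2,dy=-10->C; (4,5):dx=+3,dy=+8->C; (4,6):dx=+6,dy=+6->C
  (4,7):dx=+7,dy=-3->D; (4,8):dx=+2,dy=-6->D; (5,6):dx=+3,dy=-2->D; (5,7):dx=+4,dy=-11->D
  (5,8):dx=-1,dy=-14->C; (6,7):dx=+1,dy=-9->D; (6,8):dx=-4,dy=-12->C; (7,8):dx=-5,dy=-3->C
Step 2: C = 13, D = 15, total pairs = 28.
Step 3: tau = (C - D)/(n(n-1)/2) = (13 - 15)/28 = -0.071429.
Step 4: Exact two-sided p-value (enumerate n! = 40320 permutations of y under H0): p = 0.904861.
Step 5: alpha = 0.1. fail to reject H0.

tau_b = -0.0714 (C=13, D=15), p = 0.904861, fail to reject H0.


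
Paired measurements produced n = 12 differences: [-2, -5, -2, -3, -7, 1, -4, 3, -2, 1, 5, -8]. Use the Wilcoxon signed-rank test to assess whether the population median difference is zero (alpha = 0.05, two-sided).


Step 1: Drop any zero differences (none here) and take |d_i|.
|d| = [2, 5, 2, 3, 7, 1, 4, 3, 2, 1, 5, 8]
Step 2: Midrank |d_i| (ties get averaged ranks).
ranks: |2|->4, |5|->9.5, |2|->4, |3|->6.5, |7|->11, |1|->1.5, |4|->8, |3|->6.5, |2|->4, |1|->1.5, |5|->9.5, |8|->12
Step 3: Attach original signs; sum ranks with positive sign and with negative sign.
W+ = 1.5 + 6.5 + 1.5 + 9.5 = 19
W- = 4 + 9.5 + 4 + 6.5 + 11 + 8 + 4 + 12 = 59
(Check: W+ + W- = 78 should equal n(n+1)/2 = 78.)
Step 4: Test statistic W = min(W+, W-) = 19.
Step 5: Ties in |d|, so use the tie-corrected normal approximation.
        E[W] = n(n+1)/4 = 12*13/4 = 39.
        Tie groups: |d|=1 (t=2), |d|=2 (t=3), |d|=3 (t=2), |d|=5 (t=2); sum(t^3 - t) = 42.
        Var[W] = n(n+1)(2n+1)/24 - sum(t^3-t)/48 = 3900/24 - 42/48 = 161.625.
        z = (W - E[W]) / sqrt(Var[W]) = (19 - 39) / 12.7132 = -1.5732.
        Two-sided p = 2*Phi(z) = 0.115679.
Step 6: alpha = 0.05. fail to reject H0.

W+ = 19, W- = 59, W = min = 19, p = 0.115679, fail to reject H0.
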